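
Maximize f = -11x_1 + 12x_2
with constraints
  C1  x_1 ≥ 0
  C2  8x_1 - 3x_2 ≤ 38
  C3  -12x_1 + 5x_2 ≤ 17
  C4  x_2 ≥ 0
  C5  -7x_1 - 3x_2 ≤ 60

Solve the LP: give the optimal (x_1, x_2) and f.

x_1 = 241/4, x_2 = 148, maximum f = 4453/4

Vertices and f = -11x_1 + 12x_2:
  (0, 17/5) → f = 204/5
  (0, 0) → f = 0
  (241/4, 148) → f = 4453/4
  (19/4, 0) → f = -209/4

The binding constraints are 8x_1 - 3x_2 = 38 and -12x_1 + 5x_2 = 17.
Solving simultaneously gives x_1 = 241/4, x_2 = 148.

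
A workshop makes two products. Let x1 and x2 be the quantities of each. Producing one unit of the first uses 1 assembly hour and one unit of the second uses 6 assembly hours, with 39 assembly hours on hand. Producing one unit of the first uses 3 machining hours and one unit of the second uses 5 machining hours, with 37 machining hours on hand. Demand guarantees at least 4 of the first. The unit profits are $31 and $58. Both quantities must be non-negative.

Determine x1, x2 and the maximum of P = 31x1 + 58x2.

x1 = 4, x2 = 5, maximum P = 414

Corner points and P = 31x1 + 58x2:
  (37/3, 0) → P = 1147/3
  (4, 0) → P = 124
  (4, 5) → P = 414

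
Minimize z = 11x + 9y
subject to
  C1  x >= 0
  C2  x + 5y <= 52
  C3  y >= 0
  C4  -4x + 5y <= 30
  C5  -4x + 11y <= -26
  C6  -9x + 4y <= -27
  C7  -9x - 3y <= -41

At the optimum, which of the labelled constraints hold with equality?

C3 and C5

Vertices and z = 11x + 9y:
  (52, 0) → z = 572
  (702/31, 182/31) → z = 9360/31
  (13/2, 0) → z = 143/2

The minimum is at (13/2, 0). Substituting into each constraint, equality holds for C3 and C5; the remaining constraints have slack.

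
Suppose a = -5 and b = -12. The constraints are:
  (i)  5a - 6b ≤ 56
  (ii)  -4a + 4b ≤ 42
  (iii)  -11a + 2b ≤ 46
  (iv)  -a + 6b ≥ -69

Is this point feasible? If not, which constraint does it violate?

(i): 47 ≤ 56 ✓
(ii): -28 ≤ 42 ✓
(iii): 31 ≤ 46 ✓
(iv): -67 ≥ -69 ✓

feasible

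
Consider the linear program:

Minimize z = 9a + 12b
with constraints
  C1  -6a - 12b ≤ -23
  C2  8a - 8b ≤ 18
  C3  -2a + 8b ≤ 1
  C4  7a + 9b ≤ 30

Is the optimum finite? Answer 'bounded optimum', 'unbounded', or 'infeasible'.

bounded optimum

Corner points and z = 9a + 12b:
  (25/9, 19/36) → z = 94/3
  (43/18, 13/18) → z = 181/6
  (201/64, 57/64) → z = 2493/64
  (231/74, 67/74) → z = 2883/74
The feasible region has finitely many vertices and no improving ray; the minimum is 181/6 at (43/18, 13/18).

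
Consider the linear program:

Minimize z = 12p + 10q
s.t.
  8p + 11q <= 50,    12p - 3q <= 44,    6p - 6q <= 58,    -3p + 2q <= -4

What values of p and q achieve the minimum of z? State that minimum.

The optimum lies where 6p - 6q = 58 and -3p + 2q = -4.
Solving simultaneously gives p = -46/3, q = -25.

p = -46/3, q = -25, minimum z = -434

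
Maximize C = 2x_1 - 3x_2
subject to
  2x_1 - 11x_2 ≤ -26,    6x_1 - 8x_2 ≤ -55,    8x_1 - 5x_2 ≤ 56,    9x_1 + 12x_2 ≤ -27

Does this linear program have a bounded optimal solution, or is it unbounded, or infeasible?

Vertices and C = 2x_1 - 3x_2:
  (-397/50, 23/25) → C = -466/25
  (-73/12, 37/16) → C = -917/48
The feasible region has finitely many vertices and no improving ray; the maximum is -466/25 at (-397/50, 23/25).

bounded optimum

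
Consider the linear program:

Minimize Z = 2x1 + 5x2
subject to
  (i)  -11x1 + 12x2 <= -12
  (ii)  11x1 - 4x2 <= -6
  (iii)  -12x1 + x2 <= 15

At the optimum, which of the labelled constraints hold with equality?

Corner points and Z = 2x1 + 5x2:
  (-15/11, -9/4) → Z = -615/44
  (-192/133, -309/133) → Z = -1929/133
  (-54/37, -93/37) → Z = -573/37

The minimum is at (-54/37, -93/37). Substituting into each constraint, equality holds for (ii) and (iii); the remaining constraints have slack.

(ii) and (iii)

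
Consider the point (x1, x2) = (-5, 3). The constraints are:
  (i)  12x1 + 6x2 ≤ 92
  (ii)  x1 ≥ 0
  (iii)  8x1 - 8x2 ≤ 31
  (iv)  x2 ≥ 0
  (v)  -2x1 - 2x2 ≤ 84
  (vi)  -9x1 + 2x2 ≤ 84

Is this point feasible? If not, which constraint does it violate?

not feasible — violates (ii)

Constraint (ii): x1 = -5, which is not ≥ 0. All other constraints are satisfied.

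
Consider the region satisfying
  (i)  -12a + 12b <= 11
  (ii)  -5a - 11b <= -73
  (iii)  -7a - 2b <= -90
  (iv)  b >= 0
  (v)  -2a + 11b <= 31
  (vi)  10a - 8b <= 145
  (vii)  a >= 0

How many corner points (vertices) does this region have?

Of the 21 pairwise boundary intersections, those satisfying every inequality are:
  (844/67, 61/67)
  (2179/150, 1/30)
  (928/81, 397/81)
  (1843/94, 300/47)

4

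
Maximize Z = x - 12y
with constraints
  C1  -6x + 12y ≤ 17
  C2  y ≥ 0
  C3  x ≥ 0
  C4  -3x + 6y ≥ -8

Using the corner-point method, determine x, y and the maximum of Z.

Feasible corners and Z = x - 12y:
  (0, 17/12) → Z = -17
  (0, 0) → Z = 0
  (8/3, 0) → Z = 8/3
The feasible region is unbounded (it extends along (2, 1)), but Z strictly decreases along every unbounded feasible direction, so there is no improving ray and the maximum is attained at a vertex.

The optimum lies where y = 0 and -3x + 6y = -8.
Solving simultaneously gives x = 8/3, y = 0.

x = 8/3, y = 0, maximum Z = 8/3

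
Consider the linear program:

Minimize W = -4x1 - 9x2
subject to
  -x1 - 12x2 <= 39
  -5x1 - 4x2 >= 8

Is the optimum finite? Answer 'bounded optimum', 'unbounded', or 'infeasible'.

From the feasible point (15/14, -187/56), moving in the direction (-4, 5) keeps every constraint satisfied while W decreases without bound.

unbounded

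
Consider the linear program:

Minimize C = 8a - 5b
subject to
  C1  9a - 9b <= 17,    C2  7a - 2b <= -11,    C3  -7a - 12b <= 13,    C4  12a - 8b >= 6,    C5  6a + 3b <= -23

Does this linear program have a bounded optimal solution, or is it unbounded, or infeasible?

The boundaries -7a - 12b = 13 and 6a + 3b = -23 meet at (-79/17, 83/51), but that point violates 12a - 8b ≥ 6. Every candidate vertex is excluded by some other constraint, so the feasible region is empty.

infeasible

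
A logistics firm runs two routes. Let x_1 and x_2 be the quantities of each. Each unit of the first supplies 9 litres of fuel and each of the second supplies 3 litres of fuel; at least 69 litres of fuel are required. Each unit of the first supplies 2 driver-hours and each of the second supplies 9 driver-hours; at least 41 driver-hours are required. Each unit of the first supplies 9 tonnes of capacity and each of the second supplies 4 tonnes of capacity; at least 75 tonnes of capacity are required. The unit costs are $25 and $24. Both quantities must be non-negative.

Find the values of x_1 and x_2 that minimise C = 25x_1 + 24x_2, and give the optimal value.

Extreme points and C = 25x_1 + 24x_2:
  (0, 23) → C = 552
  (41/2, 0) → C = 1025/2
  (17/3, 6) → C = 857/3
  (7, 3) → C = 247
The feasible region is unbounded (it extends along (0, 1), (1, 0)), but C strictly increases along every unbounded feasible direction, so there is no improving ray and the minimum is attained at a vertex.

At the optimal vertex, 2x_1 + 9x_2 = 41 and 9x_1 + 4x_2 = 75.
Solving simultaneously gives x_1 = 7, x_2 = 3.

x_1 = 7, x_2 = 3, minimum C = 247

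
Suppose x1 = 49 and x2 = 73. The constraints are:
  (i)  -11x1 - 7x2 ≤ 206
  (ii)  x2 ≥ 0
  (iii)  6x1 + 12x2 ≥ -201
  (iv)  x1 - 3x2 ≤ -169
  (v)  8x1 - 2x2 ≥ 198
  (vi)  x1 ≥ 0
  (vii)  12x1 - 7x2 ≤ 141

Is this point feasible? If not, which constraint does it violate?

(i): -1050 ≤ 206 ✓
(ii): 73 ≥ 0 ✓
(iii): 1170 ≥ -201 ✓
(iv): -170 ≤ -169 ✓
(v): 246 ≥ 198 ✓
(vi): 49 ≥ 0 ✓
(vii): 77 ≤ 141 ✓

feasible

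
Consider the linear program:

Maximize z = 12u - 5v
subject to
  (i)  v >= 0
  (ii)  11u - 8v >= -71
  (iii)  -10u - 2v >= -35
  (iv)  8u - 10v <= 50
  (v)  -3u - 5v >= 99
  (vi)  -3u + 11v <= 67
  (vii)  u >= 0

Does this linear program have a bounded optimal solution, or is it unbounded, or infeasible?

The boundaries v = 0 and -10u - 2v = -35 meet at (7/2, 0), but that point violates -3u - 5v ≥ 99. Every candidate vertex is excluded by some other constraint, so the feasible region is empty.

infeasible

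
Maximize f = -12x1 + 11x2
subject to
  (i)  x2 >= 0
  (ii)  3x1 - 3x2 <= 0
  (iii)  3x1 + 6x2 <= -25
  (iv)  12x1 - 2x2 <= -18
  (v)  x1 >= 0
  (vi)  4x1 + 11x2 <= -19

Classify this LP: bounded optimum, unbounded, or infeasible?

The boundaries x2 = 0 and 3x1 + 6x2 = -25 meet at (-25/3, 0), but that point violates x1 ≥ 0. Every candidate vertex is excluded by some other constraint, so the feasible region is empty.

infeasible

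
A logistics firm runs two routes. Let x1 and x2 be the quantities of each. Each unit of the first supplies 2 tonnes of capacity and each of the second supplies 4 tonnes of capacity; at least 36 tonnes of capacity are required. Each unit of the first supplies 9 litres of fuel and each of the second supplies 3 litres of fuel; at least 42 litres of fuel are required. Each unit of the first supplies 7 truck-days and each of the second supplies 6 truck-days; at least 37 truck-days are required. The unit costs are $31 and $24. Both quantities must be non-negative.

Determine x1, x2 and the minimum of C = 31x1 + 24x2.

x1 = 2, x2 = 8, minimum C = 254

Vertices and C = 31x1 + 24x2:
  (0, 14) → C = 336
  (18, 0) → C = 558
  (2, 8) → C = 254
The feasible region is unbounded (it extends along (0, 1), (1, 0)), but C strictly increases along every unbounded feasible direction, so there is no improving ray and the minimum is attained at a vertex.

The optimum lies where 2x1 + 4x2 = 36 and 9x1 + 3x2 = 42.
Solving simultaneously gives x1 = 2, x2 = 8.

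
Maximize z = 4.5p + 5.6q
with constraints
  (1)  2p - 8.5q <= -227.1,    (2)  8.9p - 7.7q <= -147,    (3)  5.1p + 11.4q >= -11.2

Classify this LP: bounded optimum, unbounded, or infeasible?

unbounded

From the feasible point (49917/6025, 172719/6025), moving in the direction (7.7, 8.9) keeps every constraint satisfied while z increases without bound.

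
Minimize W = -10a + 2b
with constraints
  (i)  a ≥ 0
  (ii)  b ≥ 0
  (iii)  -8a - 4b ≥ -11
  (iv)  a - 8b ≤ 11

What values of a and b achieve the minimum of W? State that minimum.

a = 11/8, b = 0, minimum W = -55/4

Feasible corners and W = -10a + 2b:
  (0, 0) → W = 0
  (0, 11/4) → W = 11/2
  (11/8, 0) → W = -55/4

The optimum lies where b = 0 and -8a - 4b = -11.
Solving simultaneously gives a = 11/8, b = 0.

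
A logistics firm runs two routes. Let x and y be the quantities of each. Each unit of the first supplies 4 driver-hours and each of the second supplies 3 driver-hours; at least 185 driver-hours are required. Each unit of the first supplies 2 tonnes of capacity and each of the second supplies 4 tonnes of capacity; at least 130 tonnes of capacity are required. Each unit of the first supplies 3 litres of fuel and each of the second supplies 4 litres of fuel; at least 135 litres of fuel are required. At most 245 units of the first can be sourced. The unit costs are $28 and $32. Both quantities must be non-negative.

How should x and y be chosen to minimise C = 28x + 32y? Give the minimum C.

x = 35, y = 15, minimum C = 1460

Vertices and C = 28x + 32y:
  (0, 185/3) → C = 5920/3
  (65, 0) → C = 1820
  (245, 0) → C = 6860
  (35, 15) → C = 1460
The feasible region is unbounded (it extends along (0, 1)), but C strictly increases along every unbounded feasible direction, so there is no improving ray and the minimum is attained at a vertex.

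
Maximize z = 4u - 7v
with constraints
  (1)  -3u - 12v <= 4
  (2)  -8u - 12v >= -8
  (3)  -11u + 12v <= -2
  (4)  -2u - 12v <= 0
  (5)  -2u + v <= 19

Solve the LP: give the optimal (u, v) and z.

Feasible corners and z = 4u - 7v:
  (10/19, 6/19) → z = -2/19
  (4/3, -2/9) → z = 62/9
  (2/13, -1/39) → z = 31/39

The binding constraints are -8u - 12v = -8 and -2u - 12v = 0.
Solving simultaneously gives u = 4/3, v = -2/9.

u = 4/3, v = -2/9, maximum z = 62/9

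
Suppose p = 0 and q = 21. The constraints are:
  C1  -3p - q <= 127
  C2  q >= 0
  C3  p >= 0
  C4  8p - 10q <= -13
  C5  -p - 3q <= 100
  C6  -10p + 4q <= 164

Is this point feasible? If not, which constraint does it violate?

feasible

C1: -21 ≤ 127 ✓
C2: 21 ≥ 0 ✓
C3: 0 ≥ 0 ✓
C4: -210 ≤ -13 ✓
C5: -63 ≤ 100 ✓
C6: 84 ≤ 164 ✓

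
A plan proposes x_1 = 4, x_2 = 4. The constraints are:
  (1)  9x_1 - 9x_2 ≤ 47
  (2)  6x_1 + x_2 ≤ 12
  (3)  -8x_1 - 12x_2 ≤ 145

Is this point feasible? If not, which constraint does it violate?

Constraint (2): 6x_1 + x_2 = 28, which is not ≤ 12. All other constraints are satisfied.

not feasible — violates (2)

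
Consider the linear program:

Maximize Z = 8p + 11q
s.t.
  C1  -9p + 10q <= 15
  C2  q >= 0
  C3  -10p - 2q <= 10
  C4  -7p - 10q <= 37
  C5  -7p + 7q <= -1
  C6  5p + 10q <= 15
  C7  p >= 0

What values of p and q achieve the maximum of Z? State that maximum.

p = 3, q = 0, maximum Z = 24

Feasible corners and Z = 8p + 11q:
  (1/7, 0) → Z = 8/7
  (3, 0) → Z = 24
  (23/21, 20/21) → Z = 404/21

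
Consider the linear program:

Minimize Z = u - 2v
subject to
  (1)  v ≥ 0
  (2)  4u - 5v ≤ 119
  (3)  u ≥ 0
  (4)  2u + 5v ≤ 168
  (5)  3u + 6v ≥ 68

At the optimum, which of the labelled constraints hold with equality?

Corner points and Z = u - 2v:
  (119/4, 0) → Z = 119/4
  (68/3, 0) → Z = 68/3
  (287/6, 217/15) → Z = 189/10
  (0, 168/5) → Z = -336/5
  (0, 34/3) → Z = -68/3

The minimum is at (0, 168/5). Substituting into each constraint, equality holds for (3) and (4); the remaining constraints have slack.

(3) and (4)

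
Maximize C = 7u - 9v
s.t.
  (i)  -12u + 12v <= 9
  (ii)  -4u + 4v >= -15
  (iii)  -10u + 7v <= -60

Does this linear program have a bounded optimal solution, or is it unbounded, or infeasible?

bounded optimum

Corner points and C = 7u - 9v:
  (87/4, 45/2) → C = -201/4
  (45/4, 15/2) → C = 45/4
The feasible region has finitely many vertices and no improving ray; the maximum is 45/4 at (45/4, 15/2).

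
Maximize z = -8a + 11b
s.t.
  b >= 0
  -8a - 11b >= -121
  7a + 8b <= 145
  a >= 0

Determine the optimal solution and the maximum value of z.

The optimum lies where -8a - 11b = -121 and a = 0.
Solving simultaneously gives a = 0, b = 11.

a = 0, b = 11, maximum z = 121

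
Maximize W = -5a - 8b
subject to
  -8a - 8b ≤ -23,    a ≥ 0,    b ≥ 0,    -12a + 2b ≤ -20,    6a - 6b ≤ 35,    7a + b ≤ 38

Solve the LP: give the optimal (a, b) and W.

Vertices and W = -5a - 8b:
  (23/8, 0) → W = -115/8
  (103/56, 29/28) → W = -979/56
  (38/7, 0) → W = -190/7
  (48/13, 158/13) → W = -1504/13

a = 23/8, b = 0, maximum W = -115/8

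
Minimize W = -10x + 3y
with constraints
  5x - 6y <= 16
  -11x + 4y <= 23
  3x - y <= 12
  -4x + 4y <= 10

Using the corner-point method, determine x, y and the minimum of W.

Vertices and W = -10x + 3y:
  (-101/23, -291/46) → W = 1147/46
  (56/13, 12/13) → W = -524/13
  (-13/7, 9/14) → W = 41/2
  (29/4, 39/4) → W = -173/4

At the optimal vertex, 3x - y = 12 and -4x + 4y = 10.
Solving simultaneously gives x = 29/4, y = 39/4.

x = 29/4, y = 39/4, minimum W = -173/4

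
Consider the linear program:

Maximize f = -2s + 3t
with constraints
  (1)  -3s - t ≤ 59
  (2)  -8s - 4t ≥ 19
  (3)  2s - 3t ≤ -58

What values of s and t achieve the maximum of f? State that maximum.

Extreme points and f = -2s + 3t:
  (-217/4, 415/4) → f = 1679/4
  (-235/11, 56/11) → f = 58
  (-289/32, 213/16) → f = 58

At the optimal vertex, -3s - t = 59 and -8s - 4t = 19.
Solving simultaneously gives s = -217/4, t = 415/4.

s = -217/4, t = 415/4, maximum f = 1679/4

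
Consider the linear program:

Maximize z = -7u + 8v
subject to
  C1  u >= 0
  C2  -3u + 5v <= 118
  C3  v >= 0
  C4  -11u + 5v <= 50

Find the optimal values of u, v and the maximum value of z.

u = 17/2, v = 287/10, maximum z = 1701/10

Corner points and z = -7u + 8v:
  (0, 0) → z = 0
  (0, 10) → z = 80
  (17/2, 287/10) → z = 1701/10
The feasible region is unbounded (it extends along (5, 3), (1, 0)), but z strictly decreases along every unbounded feasible direction, so there is no improving ray and the maximum is attained at a vertex.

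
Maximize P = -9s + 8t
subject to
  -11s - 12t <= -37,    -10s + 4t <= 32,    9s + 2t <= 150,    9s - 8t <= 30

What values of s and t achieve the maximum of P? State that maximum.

Extreme points and P = -9s + 8t:
  (-59/41, 361/82) → P = 1975/41
  (164/49, 3/196) → P = -30
  (67/7, 447/14) → P = 1185/7
  (14, 12) → P = -30

s = 67/7, t = 447/14, maximum P = 1185/7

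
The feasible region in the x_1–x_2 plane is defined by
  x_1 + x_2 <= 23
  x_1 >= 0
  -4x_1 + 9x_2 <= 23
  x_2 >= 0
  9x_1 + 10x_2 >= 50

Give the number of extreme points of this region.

Pairwise boundary intersections that survive every other constraint:
  (184/13, 115/13)
  (23, 0)
  (20/11, 37/11)
  (50/9, 0)

4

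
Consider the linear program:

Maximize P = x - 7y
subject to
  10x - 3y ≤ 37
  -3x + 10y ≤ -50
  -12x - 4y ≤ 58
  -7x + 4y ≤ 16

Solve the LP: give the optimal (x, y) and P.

Vertices and P = x - 7y:
  (220/91, -389/91) → P = 2943/91
  (-13/38, -256/19) → P = 3571/38
  (-95/33, -129/22) → P = 229/6

The optimum lies where 10x - 3y = 37 and -12x - 4y = 58.
Solving simultaneously gives x = -13/38, y = -256/19.

x = -13/38, y = -256/19, maximum P = 3571/38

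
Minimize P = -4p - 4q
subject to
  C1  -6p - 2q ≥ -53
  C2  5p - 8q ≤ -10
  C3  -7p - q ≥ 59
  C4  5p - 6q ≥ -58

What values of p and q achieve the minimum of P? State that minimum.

p = -412/47, q = 111/47, minimum P = 1204/47

Extreme points and P = -4p - 4q:
  (-482/61, -225/61) → P = 2828/61
  (-202/5, -24) → P = 1288/5
  (-412/47, 111/47) → P = 1204/47

The optimum lies where -7p - q = 59 and 5p - 6q = -58.
Solving simultaneously gives p = -412/47, q = 111/47.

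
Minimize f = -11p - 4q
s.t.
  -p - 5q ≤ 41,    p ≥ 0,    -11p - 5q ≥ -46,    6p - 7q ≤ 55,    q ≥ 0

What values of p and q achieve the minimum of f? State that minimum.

p = 46/11, q = 0, minimum f = -46

The binding constraints are -11p - 5q = -46 and q = 0.
Solving simultaneously gives p = 46/11, q = 0.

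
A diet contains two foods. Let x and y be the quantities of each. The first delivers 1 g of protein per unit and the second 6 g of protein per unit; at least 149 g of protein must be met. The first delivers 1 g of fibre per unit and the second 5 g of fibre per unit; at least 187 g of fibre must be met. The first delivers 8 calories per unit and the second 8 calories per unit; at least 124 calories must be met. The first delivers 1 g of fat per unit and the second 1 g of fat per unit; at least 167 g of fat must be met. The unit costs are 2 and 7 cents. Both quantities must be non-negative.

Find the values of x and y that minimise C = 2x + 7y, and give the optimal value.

Extreme points and C = 2x + 7y:
  (0, 167) → C = 1169
  (187, 0) → C = 374
  (162, 5) → C = 359
The feasible region is unbounded (it extends along (0, 1), (1, 0)), but C strictly increases along every unbounded feasible direction, so there is no improving ray and the minimum is attained at a vertex.

x = 162, y = 5, minimum C = 359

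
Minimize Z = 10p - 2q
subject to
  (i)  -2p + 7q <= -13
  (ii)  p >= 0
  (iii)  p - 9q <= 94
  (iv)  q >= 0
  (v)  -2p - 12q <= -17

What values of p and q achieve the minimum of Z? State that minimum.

Extreme points and Z = 10p - 2q:
  (275/38, 4/19) → Z = 1367/19
  (94, 0) → Z = 940
  (17/2, 0) → Z = 85
The feasible region is unbounded (it extends along (7, 2), (9, 1)), but Z strictly increases along every unbounded feasible direction, so there is no improving ray and the minimum is attained at a vertex.

p = 275/38, q = 4/19, minimum Z = 1367/19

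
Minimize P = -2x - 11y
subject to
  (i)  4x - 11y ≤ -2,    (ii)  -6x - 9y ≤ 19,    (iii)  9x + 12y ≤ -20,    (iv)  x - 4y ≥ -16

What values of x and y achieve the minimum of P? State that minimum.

Corner points and P = -2x - 11y:
  (-227/102, -32/51) → P = 193/17
  (-244/147, -62/147) → P = 390/49
  (-20/3, 7/3) → P = -37/3
  (-17/3, 31/12) → P = -205/12

x = -17/3, y = 31/12, minimum P = -205/12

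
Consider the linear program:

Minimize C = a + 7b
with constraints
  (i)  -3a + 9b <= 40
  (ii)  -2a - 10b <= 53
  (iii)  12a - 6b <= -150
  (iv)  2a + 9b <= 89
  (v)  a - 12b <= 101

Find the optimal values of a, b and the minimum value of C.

Extreme points and C = a + 7b:
  (-877/48, -79/48) → C = -715/24
  (-37/3, 1/3) → C = -10
  (-303/22, -28/11) → C = -695/22

a = -303/22, b = -28/11, minimum C = -695/22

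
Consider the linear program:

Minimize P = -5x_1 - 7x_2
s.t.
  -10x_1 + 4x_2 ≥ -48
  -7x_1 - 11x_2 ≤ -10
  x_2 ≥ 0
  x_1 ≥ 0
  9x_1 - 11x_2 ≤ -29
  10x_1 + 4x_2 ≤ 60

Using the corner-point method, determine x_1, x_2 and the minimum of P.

The binding constraints are x_1 = 0 and 10x_1 + 4x_2 = 60.
Solving simultaneously gives x_1 = 0, x_2 = 15.

x_1 = 0, x_2 = 15, minimum P = -105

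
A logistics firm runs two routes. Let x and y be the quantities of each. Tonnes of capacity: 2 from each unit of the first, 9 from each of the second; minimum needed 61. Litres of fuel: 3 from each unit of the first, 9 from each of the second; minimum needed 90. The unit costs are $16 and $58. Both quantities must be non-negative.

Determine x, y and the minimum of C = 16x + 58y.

x = 29, y = 1/3, minimum C = 1450/3

Feasible corners and C = 16x + 58y:
  (0, 10) → C = 580
  (61/2, 0) → C = 488
  (29, 1/3) → C = 1450/3
The feasible region is unbounded (it extends along (0, 1), (1, 0)), but C strictly increases along every unbounded feasible direction, so there is no improving ray and the minimum is attained at a vertex.

The binding constraints are 2x + 9y = 61 and 3x + 9y = 90.
Solving simultaneously gives x = 29, y = 1/3.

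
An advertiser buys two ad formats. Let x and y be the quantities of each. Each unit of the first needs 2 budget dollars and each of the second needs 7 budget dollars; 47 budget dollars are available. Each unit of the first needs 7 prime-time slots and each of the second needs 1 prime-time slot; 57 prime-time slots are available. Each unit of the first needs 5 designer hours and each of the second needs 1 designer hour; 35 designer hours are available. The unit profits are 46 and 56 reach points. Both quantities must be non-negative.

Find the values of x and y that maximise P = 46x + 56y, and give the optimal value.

Extreme points and P = 46x + 56y:
  (0, 0) → P = 0
  (0, 47/7) → P = 376
  (7, 0) → P = 322
  (6, 5) → P = 556

The binding constraints are 2x + 7y = 47 and 5x + y = 35.
Solving simultaneously gives x = 6, y = 5.

x = 6, y = 5, maximum P = 556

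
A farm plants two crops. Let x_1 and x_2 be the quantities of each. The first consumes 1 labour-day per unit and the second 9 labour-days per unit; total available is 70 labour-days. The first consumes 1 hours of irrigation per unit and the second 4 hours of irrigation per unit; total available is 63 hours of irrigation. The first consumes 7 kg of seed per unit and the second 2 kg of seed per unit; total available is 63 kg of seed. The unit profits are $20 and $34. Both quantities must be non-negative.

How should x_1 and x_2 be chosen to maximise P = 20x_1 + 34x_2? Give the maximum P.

x_1 = 7, x_2 = 7, maximum P = 378

Extreme points and P = 20x_1 + 34x_2:
  (0, 0) → P = 0
  (0, 70/9) → P = 2380/9
  (9, 0) → P = 180
  (7, 7) → P = 378

At the optimal vertex, x_1 + 9x_2 = 70 and 7x_1 + 2x_2 = 63.
Solving simultaneously gives x_1 = 7, x_2 = 7.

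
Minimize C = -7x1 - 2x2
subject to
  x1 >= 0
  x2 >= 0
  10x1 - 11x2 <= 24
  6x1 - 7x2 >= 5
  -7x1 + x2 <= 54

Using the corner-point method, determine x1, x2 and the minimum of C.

Extreme points and C = -7x1 - 2x2:
  (12/5, 0) → C = -84/5
  (5/6, 0) → C = -35/6
  (113/4, 47/2) → C = -979/4

The optimum lies where 10x1 - 11x2 = 24 and 6x1 - 7x2 = 5.
Solving simultaneously gives x1 = 113/4, x2 = 47/2.

x1 = 113/4, x2 = 47/2, minimum C = -979/4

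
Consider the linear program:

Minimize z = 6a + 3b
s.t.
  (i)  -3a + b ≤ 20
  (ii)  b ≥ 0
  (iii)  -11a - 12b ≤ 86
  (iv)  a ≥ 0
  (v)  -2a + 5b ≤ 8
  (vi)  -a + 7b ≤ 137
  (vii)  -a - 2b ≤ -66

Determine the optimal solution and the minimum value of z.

a = 314/9, b = 140/9, minimum z = 256

Extreme points and z = 6a + 3b:
  (66, 0) → z = 396
  (629/9, 266/9) → z = 508
  (314/9, 140/9) → z = 256
The feasible region is unbounded (it extends along (7, 1), (1, 0)), but z strictly increases along every unbounded feasible direction, so there is no improving ray and the minimum is attained at a vertex.

The binding constraints are -2a + 5b = 8 and -a - 2b = -66.
Solving simultaneously gives a = 314/9, b = 140/9.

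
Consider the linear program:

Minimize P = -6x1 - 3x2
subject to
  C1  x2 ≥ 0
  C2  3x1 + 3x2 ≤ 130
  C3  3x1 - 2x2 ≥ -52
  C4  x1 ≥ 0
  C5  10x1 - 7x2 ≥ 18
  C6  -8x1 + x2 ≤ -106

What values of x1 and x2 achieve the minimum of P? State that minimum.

Corner points and P = -6x1 - 3x2:
  (130/3, 0) → P = -260
  (53/4, 0) → P = -159/2
  (964/51, 1246/51) → P = -3174/17
  (362/23, 458/23) → P = -3546/23

The binding constraints are x2 = 0 and 3x1 + 3x2 = 130.
Solving simultaneously gives x1 = 130/3, x2 = 0.

x1 = 130/3, x2 = 0, minimum P = -260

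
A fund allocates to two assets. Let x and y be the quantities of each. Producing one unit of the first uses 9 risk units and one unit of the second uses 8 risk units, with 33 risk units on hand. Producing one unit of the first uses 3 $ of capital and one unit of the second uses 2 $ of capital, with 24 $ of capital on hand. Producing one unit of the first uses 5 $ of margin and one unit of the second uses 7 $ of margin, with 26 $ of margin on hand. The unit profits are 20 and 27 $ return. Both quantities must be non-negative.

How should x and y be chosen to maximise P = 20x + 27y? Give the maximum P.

x = 1, y = 3, maximum P = 101

Vertices and P = 20x + 27y:
  (0, 0) → P = 0
  (0, 26/7) → P = 702/7
  (11/3, 0) → P = 220/3
  (1, 3) → P = 101

The optimum lies where 9x + 8y = 33 and 5x + 7y = 26.
Solving simultaneously gives x = 1, y = 3.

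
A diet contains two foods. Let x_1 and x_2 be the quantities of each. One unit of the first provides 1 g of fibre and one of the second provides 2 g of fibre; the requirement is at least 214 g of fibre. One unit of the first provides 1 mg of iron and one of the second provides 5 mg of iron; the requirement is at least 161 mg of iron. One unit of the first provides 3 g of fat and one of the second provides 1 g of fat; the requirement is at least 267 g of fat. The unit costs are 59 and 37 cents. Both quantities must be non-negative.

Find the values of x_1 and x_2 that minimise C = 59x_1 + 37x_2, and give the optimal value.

The feasible region is unbounded (it extends along (0, 1), (1, 0)), but C strictly increases along every unbounded feasible direction, so there is no improving ray and the minimum is attained at a vertex.

The optimum lies where x_1 + 2x_2 = 214 and 3x_1 + x_2 = 267.
Solving simultaneously gives x_1 = 64, x_2 = 75.

x_1 = 64, x_2 = 75, minimum C = 6551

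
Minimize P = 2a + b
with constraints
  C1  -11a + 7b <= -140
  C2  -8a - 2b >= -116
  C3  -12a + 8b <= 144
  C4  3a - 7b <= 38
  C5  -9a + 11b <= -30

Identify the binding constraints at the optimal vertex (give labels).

Corner points and P = 2a + b:
  (14, 2) → P = 30
  (51/4, 1/28) → P = 715/28
  (444/31, 22/31) → P = 910/31

The minimum is at (51/4, 1/28). Substituting into each constraint, equality holds for C1 and C4; the remaining constraints have slack.

C1 and C4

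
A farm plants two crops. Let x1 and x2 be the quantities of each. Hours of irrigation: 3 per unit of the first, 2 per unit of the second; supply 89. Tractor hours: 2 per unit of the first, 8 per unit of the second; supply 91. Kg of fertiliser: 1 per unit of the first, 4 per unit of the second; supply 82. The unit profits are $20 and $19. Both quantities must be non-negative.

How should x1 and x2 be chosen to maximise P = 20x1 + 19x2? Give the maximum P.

x1 = 53/2, x2 = 19/4, maximum P = 2481/4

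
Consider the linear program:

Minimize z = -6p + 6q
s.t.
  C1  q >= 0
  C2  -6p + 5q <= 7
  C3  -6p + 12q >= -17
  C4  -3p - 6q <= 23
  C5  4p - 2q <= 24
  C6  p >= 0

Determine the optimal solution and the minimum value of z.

p = 127/18, q = 19/9, minimum z = -89/3

At the optimal vertex, -6p + 12q = -17 and 4p - 2q = 24.
Solving simultaneously gives p = 127/18, q = 19/9.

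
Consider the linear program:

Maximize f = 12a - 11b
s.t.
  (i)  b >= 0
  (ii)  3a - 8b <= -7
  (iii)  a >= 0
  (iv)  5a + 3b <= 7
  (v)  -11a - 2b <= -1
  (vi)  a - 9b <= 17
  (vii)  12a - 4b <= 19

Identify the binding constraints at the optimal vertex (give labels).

(ii) and (iv)

Corner points and f = 12a - 11b:
  (0, 7/8) → f = -77/8
  (5/7, 8/7) → f = -4
  (0, 7/3) → f = -77/3

The maximum is at (5/7, 8/7). Substituting into each constraint, equality holds for (ii) and (iv); the remaining constraints have slack.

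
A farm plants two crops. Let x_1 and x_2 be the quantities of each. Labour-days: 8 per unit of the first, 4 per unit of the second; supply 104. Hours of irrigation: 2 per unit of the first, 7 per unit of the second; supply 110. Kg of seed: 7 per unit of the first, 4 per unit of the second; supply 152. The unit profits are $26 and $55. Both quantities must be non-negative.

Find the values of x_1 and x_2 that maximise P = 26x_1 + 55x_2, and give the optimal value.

Corner points and P = 26x_1 + 55x_2:
  (0, 0) → P = 0
  (0, 110/7) → P = 6050/7
  (13, 0) → P = 338
  (6, 14) → P = 926

At the optimal vertex, 8x_1 + 4x_2 = 104 and 2x_1 + 7x_2 = 110.
Solving simultaneously gives x_1 = 6, x_2 = 14.

x_1 = 6, x_2 = 14, maximum P = 926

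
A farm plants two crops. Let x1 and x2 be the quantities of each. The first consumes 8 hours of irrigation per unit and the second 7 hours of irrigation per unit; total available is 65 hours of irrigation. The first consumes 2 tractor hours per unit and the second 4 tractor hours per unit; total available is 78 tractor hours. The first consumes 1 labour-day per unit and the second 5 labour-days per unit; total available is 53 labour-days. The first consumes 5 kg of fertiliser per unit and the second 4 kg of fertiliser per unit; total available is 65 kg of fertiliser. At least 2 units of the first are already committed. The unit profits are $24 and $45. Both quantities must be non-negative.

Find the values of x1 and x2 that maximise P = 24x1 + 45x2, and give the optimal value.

x1 = 2, x2 = 7, maximum P = 363

Vertices and P = 24x1 + 45x2:
  (65/8, 0) → P = 195
  (2, 0) → P = 48
  (2, 7) → P = 363

The binding constraints are 8x1 + 7x2 = 65 and x1 = 2.
Solving simultaneously gives x1 = 2, x2 = 7.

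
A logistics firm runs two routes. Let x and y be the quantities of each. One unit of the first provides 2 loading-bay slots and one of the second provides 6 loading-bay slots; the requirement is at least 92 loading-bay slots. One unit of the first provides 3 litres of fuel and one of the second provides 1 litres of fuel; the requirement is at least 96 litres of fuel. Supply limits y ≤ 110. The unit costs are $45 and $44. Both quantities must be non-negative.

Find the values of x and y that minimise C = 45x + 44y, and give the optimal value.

Vertices and C = 45x + 44y:
  (0, 96) → C = 4224
  (0, 110) → C = 4840
  (46, 0) → C = 2070
  (121/4, 21/4) → C = 6369/4
The feasible region is unbounded (it extends along (1, 0)), but C strictly increases along every unbounded feasible direction, so there is no improving ray and the minimum is attained at a vertex.

The binding constraints are 2x + 6y = 92 and 3x + y = 96.
Solving simultaneously gives x = 121/4, y = 21/4.

x = 121/4, y = 21/4, minimum C = 6369/4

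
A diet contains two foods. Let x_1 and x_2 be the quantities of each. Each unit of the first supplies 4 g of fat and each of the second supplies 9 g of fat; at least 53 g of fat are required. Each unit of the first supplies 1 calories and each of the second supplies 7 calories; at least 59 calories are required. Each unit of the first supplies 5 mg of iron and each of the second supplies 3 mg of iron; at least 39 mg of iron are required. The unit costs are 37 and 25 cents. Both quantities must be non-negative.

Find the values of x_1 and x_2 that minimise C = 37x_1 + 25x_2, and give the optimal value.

x_1 = 3, x_2 = 8, minimum C = 311

Extreme points and C = 37x_1 + 25x_2:
  (0, 13) → C = 325
  (59, 0) → C = 2183
  (3, 8) → C = 311
The feasible region is unbounded (it extends along (0, 1), (1, 0)), but C strictly increases along every unbounded feasible direction, so there is no improving ray and the minimum is attained at a vertex.

The binding constraints are x_1 + 7x_2 = 59 and 5x_1 + 3x_2 = 39.
Solving simultaneously gives x_1 = 3, x_2 = 8.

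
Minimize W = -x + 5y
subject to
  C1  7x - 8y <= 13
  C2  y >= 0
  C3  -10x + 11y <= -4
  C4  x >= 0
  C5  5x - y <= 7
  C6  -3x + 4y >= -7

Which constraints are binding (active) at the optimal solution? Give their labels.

Extreme points and W = -x + 5y:
  (2/5, 0) → W = -2/5
  (7/5, 0) → W = -7/5
  (73/45, 10/9) → W = 59/15

The minimum is at (7/5, 0). Substituting into each constraint, equality holds for C2 and C5; the remaining constraints have slack.

C2 and C5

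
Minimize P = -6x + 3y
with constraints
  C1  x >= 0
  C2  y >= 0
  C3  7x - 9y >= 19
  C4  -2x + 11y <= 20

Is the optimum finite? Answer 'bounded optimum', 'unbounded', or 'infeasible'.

unbounded

From the feasible point (19/7, 0), moving in the direction (11, 2) keeps every constraint satisfied while P decreases without bound.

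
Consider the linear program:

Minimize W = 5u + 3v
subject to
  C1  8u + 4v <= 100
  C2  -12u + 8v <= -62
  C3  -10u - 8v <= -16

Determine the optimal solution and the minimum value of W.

u = 39/11, v = -107/44, minimum W = 459/44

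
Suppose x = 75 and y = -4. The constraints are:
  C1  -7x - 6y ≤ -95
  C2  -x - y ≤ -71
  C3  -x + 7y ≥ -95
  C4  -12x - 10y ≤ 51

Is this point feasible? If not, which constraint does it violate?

not feasible — violates C3

Constraint C3: -x + 7y = -103, which is not ≥ -95. All other constraints are satisfied.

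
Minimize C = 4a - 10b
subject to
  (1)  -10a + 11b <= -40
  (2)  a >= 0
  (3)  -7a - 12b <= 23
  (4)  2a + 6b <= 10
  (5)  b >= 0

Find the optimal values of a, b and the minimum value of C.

a = 175/41, b = 10/41, minimum C = 600/41

Vertices and C = 4a - 10b:
  (175/41, 10/41) → C = 600/41
  (4, 0) → C = 16
  (5, 0) → C = 20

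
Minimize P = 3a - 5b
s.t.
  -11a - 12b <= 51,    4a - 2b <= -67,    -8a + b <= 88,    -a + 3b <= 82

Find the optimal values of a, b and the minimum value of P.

a = -182/23, b = 568/23, minimum P = -3386/23

Vertices and P = 3a - 5b:
  (-109/12, 46/3) → P = -1247/12
  (-37/10, 261/10) → P = -708/5
  (-182/23, 568/23) → P = -3386/23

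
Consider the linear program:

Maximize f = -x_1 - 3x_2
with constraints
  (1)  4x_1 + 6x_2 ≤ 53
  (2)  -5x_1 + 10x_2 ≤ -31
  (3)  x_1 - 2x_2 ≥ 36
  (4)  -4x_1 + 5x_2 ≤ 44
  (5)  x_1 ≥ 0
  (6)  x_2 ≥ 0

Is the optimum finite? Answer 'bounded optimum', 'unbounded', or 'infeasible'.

infeasible

The boundaries 4x_1 + 6x_2 = 53 and -5x_1 + 10x_2 = -31 meet at (358/35, 141/70), but that point violates x_1 - 2x_2 ≥ 36. Every candidate vertex is excluded by some other constraint, so the feasible region is empty.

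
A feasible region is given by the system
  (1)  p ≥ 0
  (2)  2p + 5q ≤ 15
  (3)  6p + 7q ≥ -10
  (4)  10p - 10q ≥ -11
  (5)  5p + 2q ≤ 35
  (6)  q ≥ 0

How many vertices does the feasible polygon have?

Pairwise boundary intersections that survive every other constraint:
  (0, 11/10)
  (0, 0)
  (19/14, 86/35)
  (145/21, 5/21)
  (7, 0)

5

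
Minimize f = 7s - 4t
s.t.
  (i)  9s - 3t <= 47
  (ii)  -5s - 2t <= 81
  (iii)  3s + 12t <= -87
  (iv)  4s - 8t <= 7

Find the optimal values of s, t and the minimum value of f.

Feasible corners and f = 7s - 4t:
  (-133/9, -32/9) → f = -803/9
  (-317/24, -359/48) → f = -1501/24
  (-17/2, -41/8) → f = -39

s = -133/9, t = -32/9, minimum f = -803/9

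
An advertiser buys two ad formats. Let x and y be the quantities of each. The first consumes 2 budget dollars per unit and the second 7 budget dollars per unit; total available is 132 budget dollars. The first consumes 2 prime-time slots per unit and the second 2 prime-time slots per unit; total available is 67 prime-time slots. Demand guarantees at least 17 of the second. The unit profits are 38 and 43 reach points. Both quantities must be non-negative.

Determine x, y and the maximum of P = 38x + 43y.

x = 13/2, y = 17, maximum P = 978

Extreme points and P = 38x + 43y:
  (0, 132/7) → P = 5676/7
  (0, 17) → P = 731
  (13/2, 17) → P = 978

The optimum lies where 2x + 7y = 132 and y = 17.
Solving simultaneously gives x = 13/2, y = 17.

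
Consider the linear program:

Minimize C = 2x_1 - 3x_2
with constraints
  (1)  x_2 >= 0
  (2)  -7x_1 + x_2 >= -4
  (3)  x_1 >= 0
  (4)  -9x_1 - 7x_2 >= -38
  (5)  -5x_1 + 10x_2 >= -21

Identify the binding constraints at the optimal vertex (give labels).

Feasible corners and C = 2x_1 - 3x_2:
  (4/7, 0) → C = 8/7
  (0, 0) → C = 0
  (33/29, 115/29) → C = -279/29
  (0, 38/7) → C = -114/7

The minimum is at (0, 38/7). Substituting into each constraint, equality holds for (3) and (4); the remaining constraints have slack.

(3) and (4)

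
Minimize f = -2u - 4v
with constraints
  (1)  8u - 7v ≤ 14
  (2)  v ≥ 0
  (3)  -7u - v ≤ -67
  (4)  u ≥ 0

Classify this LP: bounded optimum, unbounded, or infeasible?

unbounded

From the feasible point (161/19, 146/19), moving in the direction (0, 1) keeps every constraint satisfied while f decreases without bound.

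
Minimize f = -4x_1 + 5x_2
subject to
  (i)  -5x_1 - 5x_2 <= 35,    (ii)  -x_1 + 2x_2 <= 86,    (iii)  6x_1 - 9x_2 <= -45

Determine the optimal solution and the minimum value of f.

At the optimal vertex, -x_1 + 2x_2 = 86 and 6x_1 - 9x_2 = -45.
Solving simultaneously gives x_1 = 228, x_2 = 157.

x_1 = 228, x_2 = 157, minimum f = -127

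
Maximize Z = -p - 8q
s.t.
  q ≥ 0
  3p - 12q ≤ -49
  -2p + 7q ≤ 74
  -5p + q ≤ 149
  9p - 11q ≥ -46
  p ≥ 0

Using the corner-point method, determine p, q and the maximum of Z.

Corner points and Z = -p - 8q:
  (0, 49/12) → Z = -98/3
  (12, 14) → Z = -124
  (0, 46/11) → Z = -368/11
The feasible region is unbounded (it extends along (4, 1), (7, 2)), but Z strictly decreases along every unbounded feasible direction, so there is no improving ray and the maximum is attained at a vertex.

The optimum lies where 3p - 12q = -49 and p = 0.
Solving simultaneously gives p = 0, q = 49/12.

p = 0, q = 49/12, maximum Z = -98/3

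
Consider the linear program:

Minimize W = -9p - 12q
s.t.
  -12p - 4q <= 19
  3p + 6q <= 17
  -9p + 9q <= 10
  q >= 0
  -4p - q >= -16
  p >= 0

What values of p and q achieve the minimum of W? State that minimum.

p = 79/21, q = 20/21, minimum W = -317/7

Vertices and W = -9p - 12q:
  (31/27, 61/27) → W = -337/9
  (79/21, 20/21) → W = -317/7
  (0, 10/9) → W = -40/3
  (4, 0) → W = -36
  (0, 0) → W = 0

The binding constraints are 3p + 6q = 17 and -4p - q = -16.
Solving simultaneously gives p = 79/21, q = 20/21.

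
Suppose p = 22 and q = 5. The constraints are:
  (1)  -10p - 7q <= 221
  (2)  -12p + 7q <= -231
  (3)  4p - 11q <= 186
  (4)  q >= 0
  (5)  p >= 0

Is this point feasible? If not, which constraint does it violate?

not feasible — violates (2)

Constraint (2): -12p + 7q = -229, which is not ≤ -231. All other constraints are satisfied.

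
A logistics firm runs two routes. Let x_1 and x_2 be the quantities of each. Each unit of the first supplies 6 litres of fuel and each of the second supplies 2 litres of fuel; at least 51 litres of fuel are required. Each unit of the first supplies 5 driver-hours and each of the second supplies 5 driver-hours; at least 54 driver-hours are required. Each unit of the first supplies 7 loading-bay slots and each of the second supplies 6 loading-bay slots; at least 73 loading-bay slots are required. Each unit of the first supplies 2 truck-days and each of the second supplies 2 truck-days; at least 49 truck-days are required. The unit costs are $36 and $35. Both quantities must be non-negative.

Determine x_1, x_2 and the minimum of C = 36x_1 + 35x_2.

x_1 = 1/2, x_2 = 24, minimum C = 858

The feasible region is unbounded (it extends along (0, 1), (1, 0)), but C strictly increases along every unbounded feasible direction, so there is no improving ray and the minimum is attained at a vertex.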